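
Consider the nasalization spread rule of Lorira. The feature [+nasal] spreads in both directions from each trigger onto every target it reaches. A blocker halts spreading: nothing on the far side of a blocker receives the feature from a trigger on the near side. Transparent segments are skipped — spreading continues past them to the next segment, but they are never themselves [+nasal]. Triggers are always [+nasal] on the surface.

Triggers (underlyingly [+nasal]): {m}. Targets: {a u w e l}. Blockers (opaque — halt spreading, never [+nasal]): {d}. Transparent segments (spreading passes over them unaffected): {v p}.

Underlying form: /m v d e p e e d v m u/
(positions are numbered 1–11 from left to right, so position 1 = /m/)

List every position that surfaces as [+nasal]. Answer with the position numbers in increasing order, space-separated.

1 10 11

From /m/ at 1 rightward: 2 /v/ transparent; 3 /d/ blocks.
From /m/ at 1 leftward: word edge.
From /m/ at 10 rightward: 11 /u/ → [+nasal]; word edge.
From /m/ at 10 leftward: 9 /v/ transparent; 8 /d/ blocks.
Targets with no active source: positions 4 6 7 stay [-nasal].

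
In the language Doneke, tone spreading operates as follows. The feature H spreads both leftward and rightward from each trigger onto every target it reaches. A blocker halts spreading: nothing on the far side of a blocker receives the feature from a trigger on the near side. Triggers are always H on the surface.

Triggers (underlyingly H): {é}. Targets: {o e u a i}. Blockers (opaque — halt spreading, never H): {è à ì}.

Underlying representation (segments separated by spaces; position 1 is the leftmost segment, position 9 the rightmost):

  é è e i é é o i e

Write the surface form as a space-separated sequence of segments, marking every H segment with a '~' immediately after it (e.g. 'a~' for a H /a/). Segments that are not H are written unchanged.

From /é/ at 1 rightward: 2 /è/ blocks.
From /é/ at 1 leftward: word edge.
From /é/ at 5 rightward: 6 /é/ is itself a trigger — this domain ends here.
From /é/ at 5 leftward: 4 /i/ → H; 3 /e/ → H; 2 /è/ blocks.
From /é/ at 6 rightward: 7 /o/ → H; 8 /i/ → H; 9 /e/ → H; word edge.
From /é/ at 6 leftward: 5 /é/ is itself a trigger — this domain ends here.
H positions on the surface: 1 3 4 5 6 7 8 9.

é~ è e~ i~ é~ é~ o~ i~ e~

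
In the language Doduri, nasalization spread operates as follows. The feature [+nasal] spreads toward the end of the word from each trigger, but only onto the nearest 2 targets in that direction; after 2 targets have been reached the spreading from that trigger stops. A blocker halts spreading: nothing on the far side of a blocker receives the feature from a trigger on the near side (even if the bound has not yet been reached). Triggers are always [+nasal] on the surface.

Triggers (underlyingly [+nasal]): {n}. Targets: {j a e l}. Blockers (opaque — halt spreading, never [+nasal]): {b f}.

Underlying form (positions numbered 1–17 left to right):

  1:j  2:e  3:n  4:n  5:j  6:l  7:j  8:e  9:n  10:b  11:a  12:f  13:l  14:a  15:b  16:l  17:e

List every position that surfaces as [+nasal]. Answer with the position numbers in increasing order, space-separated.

3 4 5 6 9

From /n/ at 3 rightward: 4 /n/ is itself a trigger — this domain ends here.
From /n/ at 4 rightward: 5 /j/ → [+nasal]; 6 /l/ → [+nasal]; bound reached.
From /n/ at 9 rightward: 10 /b/ blocks.
Targets with no active source: positions 1 2 7 8 11 13 14 16 17 stay [-nasal].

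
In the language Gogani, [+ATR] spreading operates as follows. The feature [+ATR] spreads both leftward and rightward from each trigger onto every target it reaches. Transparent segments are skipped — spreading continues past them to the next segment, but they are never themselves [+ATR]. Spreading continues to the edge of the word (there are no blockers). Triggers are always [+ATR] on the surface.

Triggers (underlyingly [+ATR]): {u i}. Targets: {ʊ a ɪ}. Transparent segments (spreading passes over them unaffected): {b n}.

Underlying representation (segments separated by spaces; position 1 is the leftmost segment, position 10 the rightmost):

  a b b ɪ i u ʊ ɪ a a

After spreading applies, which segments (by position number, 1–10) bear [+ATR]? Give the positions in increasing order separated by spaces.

1 4 5 6 7 8 9 10

From /i/ at 5 rightward: 6 /u/ is itself a trigger — this domain ends here.
From /i/ at 5 leftward: 4 /ɪ/ → [+ATR]; 3 /b/ transparent; 2 /b/ transparent; 1 /a/ → [+ATR]; word edge.
From /u/ at 6 rightward: 7 /ʊ/ → [+ATR]; 8 /ɪ/ → [+ATR]; 9 /a/ → [+ATR]; 10 /a/ → [+ATR]; word edge.
From /u/ at 6 leftward: 5 /i/ is itself a trigger — this domain ends here.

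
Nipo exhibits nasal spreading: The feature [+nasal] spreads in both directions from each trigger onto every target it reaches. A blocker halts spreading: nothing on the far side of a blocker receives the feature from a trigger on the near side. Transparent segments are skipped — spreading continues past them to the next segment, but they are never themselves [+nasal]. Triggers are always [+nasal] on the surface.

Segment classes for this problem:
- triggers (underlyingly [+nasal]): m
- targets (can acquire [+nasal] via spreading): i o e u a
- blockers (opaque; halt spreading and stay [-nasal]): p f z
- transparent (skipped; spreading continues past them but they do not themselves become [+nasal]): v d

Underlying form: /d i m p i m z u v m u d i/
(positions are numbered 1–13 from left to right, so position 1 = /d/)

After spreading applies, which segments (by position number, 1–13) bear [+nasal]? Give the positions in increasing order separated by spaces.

2 3 5 6 8 10 11 13

From /m/ at 3 rightward: 4 /p/ blocks.
From /m/ at 3 leftward: 2 /i/ → [+nasal]; 1 /d/ transparent; word edge.
From /m/ at 6 rightward: 7 /z/ blocks.
From /m/ at 6 leftward: 5 /i/ → [+nasal]; 4 /p/ blocks.
From /m/ at 10 rightward: 11 /u/ → [+nasal]; 12 /d/ transparent; 13 /i/ → [+nasal]; word edge.
From /m/ at 10 leftward: 9 /v/ transparent; 8 /u/ → [+nasal]; 7 /z/ blocks.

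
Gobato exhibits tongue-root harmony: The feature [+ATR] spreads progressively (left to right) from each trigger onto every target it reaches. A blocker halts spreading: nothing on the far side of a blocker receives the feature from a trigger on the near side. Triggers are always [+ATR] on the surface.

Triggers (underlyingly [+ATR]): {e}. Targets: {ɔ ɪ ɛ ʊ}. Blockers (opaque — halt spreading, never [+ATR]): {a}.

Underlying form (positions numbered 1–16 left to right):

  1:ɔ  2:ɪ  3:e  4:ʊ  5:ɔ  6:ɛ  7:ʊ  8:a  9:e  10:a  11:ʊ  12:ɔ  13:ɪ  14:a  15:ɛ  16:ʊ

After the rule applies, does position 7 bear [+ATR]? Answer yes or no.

From /e/ at 3 rightward: 4 /ʊ/ → [+ATR]; 5 /ɔ/ → [+ATR]; 6 /ɛ/ → [+ATR]; 7 /ʊ/ → [+ATR]; 8 /a/ blocks.
From /e/ at 9 rightward: 10 /a/ blocks.
Targets with no active source: positions 1 2 11 12 13 15 16 stay [-ATR].
[+ATR] positions on the surface: 3 4 5 6 7 9.

yes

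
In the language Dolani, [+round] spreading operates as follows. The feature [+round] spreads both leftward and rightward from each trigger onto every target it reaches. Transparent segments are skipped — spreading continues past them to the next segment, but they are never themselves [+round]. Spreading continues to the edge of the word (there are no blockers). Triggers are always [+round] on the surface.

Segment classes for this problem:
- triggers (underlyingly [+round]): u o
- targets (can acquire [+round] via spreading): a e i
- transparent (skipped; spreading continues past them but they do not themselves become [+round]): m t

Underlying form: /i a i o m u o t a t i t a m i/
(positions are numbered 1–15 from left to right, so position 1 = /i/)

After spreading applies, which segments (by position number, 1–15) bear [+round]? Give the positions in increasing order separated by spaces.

1 2 3 4 6 7 9 11 13 15

From /o/ at 4 rightward: 5 /m/ transparent; 6 /u/ is itself a trigger — this domain ends here.
From /o/ at 4 leftward: 3 /i/ → [+round]; 2 /a/ → [+round]; 1 /i/ → [+round]; word edge.
From /u/ at 6 rightward: 7 /o/ is itself a trigger — this domain ends here.
From /u/ at 6 leftward: 5 /m/ transparent; 4 /o/ is itself a trigger — this domain ends here.
From /o/ at 7 rightward: 8 /t/ transparent; 9 /a/ → [+round]; 10 /t/ transparent; 11 /i/ → [+round]; 12 /t/ transparent; 13 /a/ → [+round]; 14 /m/ transparent; 15 /i/ → [+round]; word edge.
From /o/ at 7 leftward: 6 /u/ is itself a trigger — this domain ends here.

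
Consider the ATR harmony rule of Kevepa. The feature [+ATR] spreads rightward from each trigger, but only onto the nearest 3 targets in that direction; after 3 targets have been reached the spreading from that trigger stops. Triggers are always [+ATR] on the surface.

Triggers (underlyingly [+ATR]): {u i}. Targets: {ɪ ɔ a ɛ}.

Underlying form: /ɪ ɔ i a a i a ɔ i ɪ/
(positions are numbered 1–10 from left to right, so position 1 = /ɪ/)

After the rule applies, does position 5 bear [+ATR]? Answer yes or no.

From /i/ at 3 rightward: 4 /a/ → [+ATR]; 5 /a/ → [+ATR]; 6 /i/ is itself a trigger — this domain ends here.
From /i/ at 6 rightward: 7 /a/ → [+ATR]; 8 /ɔ/ → [+ATR]; 9 /i/ is itself a trigger — this domain ends here.
From /i/ at 9 rightward: 10 /ɪ/ → [+ATR]; word edge.
Targets with no active source: positions 1 2 stay [-ATR].
[+ATR] positions on the surface: 3 4 5 6 7 8 9 10.

yes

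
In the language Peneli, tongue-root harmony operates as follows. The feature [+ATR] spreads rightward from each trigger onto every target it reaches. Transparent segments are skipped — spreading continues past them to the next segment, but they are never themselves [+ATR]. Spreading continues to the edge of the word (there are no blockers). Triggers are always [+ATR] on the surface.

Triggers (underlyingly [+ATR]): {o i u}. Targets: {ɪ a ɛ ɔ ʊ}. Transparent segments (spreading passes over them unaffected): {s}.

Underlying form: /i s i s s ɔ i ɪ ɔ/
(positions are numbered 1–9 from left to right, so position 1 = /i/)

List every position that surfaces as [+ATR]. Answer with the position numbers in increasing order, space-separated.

1 3 6 7 8 9

From /i/ at 1 rightward: 2 /s/ transparent; 3 /i/ is itself a trigger — this domain ends here.
From /i/ at 3 rightward: 4 /s/ transparent; 5 /s/ transparent; 6 /ɔ/ → [+ATR]; 7 /i/ is itself a trigger — this domain ends here.
From /i/ at 7 rightward: 8 /ɪ/ → [+ATR]; 9 /ɔ/ → [+ATR]; word edge.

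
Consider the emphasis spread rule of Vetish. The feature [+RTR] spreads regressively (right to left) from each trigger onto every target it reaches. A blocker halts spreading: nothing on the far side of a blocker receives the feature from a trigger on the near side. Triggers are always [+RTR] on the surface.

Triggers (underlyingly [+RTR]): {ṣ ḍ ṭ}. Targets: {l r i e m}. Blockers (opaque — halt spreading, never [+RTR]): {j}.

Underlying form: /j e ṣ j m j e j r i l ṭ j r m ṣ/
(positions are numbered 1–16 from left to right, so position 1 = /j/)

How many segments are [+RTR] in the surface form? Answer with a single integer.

From /ṣ/ at 3 leftward: 2 /e/ → [+RTR]; 1 /j/ blocks.
From /ṭ/ at 12 leftward: 11 /l/ → [+RTR]; 10 /i/ → [+RTR]; 9 /r/ → [+RTR]; 8 /j/ blocks.
From /ṣ/ at 16 leftward: 15 /m/ → [+RTR]; 14 /r/ → [+RTR]; 13 /j/ blocks.
Targets with no active source: positions 5 7 stay [-emphatic].
[+RTR] positions on the surface: 2 3 9 10 11 12 14 15 16.

9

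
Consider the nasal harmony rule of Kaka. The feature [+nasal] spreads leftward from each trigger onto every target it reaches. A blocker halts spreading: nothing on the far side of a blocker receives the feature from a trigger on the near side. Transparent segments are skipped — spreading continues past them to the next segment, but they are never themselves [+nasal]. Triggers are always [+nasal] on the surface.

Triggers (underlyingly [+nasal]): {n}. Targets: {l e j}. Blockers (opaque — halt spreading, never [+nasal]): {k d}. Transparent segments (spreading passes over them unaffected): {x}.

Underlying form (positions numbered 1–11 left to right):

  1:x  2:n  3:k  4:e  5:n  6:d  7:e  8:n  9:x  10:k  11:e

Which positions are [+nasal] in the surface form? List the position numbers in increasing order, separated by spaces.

2 4 5 7 8

From /n/ at 2 leftward: 1 /x/ transparent; word edge.
From /n/ at 5 leftward: 4 /e/ → [+nasal]; 3 /k/ blocks.
From /n/ at 8 leftward: 7 /e/ → [+nasal]; 6 /d/ blocks.
Target with no active source: position 11 stays [-nasal].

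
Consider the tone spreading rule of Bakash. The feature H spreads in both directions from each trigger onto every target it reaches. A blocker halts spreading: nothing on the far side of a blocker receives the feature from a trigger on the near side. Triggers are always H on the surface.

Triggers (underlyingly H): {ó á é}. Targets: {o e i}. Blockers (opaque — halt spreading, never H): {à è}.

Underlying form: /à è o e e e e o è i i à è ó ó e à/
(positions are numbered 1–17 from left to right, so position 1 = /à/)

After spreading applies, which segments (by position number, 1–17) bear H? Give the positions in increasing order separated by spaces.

From /ó/ at 14 rightward: 15 /ó/ is itself a trigger — this domain ends here.
From /ó/ at 14 leftward: 13 /è/ blocks.
From /ó/ at 15 rightward: 16 /e/ → H; 17 /à/ blocks.
From /ó/ at 15 leftward: 14 /ó/ is itself a trigger — this domain ends here.
Targets with no active source: positions 3 4 5 6 7 8 10 11 stay [-high tone].

14 15 16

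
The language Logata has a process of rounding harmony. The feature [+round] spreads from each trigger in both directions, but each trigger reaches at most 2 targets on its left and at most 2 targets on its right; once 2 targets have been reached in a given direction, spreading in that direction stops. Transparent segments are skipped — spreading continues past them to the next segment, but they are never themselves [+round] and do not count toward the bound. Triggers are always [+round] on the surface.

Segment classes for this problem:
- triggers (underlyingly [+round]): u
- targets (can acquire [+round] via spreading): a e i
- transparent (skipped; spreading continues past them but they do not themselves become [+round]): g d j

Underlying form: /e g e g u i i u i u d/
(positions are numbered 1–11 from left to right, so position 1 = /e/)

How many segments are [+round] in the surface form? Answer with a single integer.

From /u/ at 5 rightward: 6 /i/ → [+round]; 7 /i/ → [+round]; bound reached.
From /u/ at 5 leftward: 4 /g/ transparent; 3 /e/ → [+round]; 2 /g/ transparent; 1 /e/ → [+round]; bound reached.
From /u/ at 8 rightward: 9 /i/ → [+round]; 10 /u/ is itself a trigger — this domain ends here.
From /u/ at 8 leftward: 7 /i/ → [+round]; 6 /i/ → [+round]; bound reached.
From /u/ at 10 rightward: 11 /d/ transparent; word edge.
From /u/ at 10 leftward: 9 /i/ → [+round]; 8 /u/ is itself a trigger — this domain ends here.
[+round] positions on the surface: 1 3 5 6 7 8 9 10.

8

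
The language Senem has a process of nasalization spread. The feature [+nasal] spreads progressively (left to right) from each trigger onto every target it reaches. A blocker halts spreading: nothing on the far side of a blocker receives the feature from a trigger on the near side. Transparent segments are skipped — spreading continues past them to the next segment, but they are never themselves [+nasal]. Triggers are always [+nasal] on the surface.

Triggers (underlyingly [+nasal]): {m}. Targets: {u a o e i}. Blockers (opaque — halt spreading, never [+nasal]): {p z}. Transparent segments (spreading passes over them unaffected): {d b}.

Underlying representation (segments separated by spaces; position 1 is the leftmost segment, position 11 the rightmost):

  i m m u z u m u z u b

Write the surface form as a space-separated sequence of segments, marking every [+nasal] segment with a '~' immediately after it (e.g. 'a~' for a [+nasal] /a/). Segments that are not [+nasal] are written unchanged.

From /m/ at 2 rightward: 3 /m/ is itself a trigger — this domain ends here.
From /m/ at 3 rightward: 4 /u/ → [+nasal]; 5 /z/ blocks.
From /m/ at 7 rightward: 8 /u/ → [+nasal]; 9 /z/ blocks.
Targets with no active source: positions 1 6 10 stay [-nasal].
[+nasal] positions on the surface: 2 3 4 7 8.

i m~ m~ u~ z u m~ u~ z u b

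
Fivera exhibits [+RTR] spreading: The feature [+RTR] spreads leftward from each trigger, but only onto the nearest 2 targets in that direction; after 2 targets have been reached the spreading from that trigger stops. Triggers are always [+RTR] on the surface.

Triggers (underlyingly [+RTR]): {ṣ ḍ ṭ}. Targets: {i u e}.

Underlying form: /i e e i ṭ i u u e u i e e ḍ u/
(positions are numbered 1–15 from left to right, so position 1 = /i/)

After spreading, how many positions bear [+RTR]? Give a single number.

6

From /ṭ/ at 5 leftward: 4 /i/ → [+RTR]; 3 /e/ → [+RTR]; bound reached.
From /ḍ/ at 14 leftward: 13 /e/ → [+RTR]; 12 /e/ → [+RTR]; bound reached.
Targets with no active source: positions 1 2 6 7 8 9 10 11 15 stay [-emphatic].
[+RTR] positions on the surface: 3 4 5 12 13 14.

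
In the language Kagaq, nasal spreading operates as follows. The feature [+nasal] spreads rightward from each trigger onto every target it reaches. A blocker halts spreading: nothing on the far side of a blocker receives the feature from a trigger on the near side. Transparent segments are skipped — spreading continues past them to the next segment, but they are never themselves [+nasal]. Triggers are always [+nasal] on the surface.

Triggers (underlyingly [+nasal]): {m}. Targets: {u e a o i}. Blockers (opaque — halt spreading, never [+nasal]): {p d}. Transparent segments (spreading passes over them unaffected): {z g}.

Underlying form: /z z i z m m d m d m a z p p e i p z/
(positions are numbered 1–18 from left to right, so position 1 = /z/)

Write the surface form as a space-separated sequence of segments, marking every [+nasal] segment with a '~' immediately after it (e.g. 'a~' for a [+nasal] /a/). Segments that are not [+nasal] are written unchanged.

z z i z m~ m~ d m~ d m~ a~ z p p e i p z

From /m/ at 5 rightward: 6 /m/ is itself a trigger — this domain ends here.
From /m/ at 6 rightward: 7 /d/ blocks.
From /m/ at 8 rightward: 9 /d/ blocks.
From /m/ at 10 rightward: 11 /a/ → [+nasal]; 12 /z/ transparent; 13 /p/ blocks.
Targets with no active source: positions 3 15 16 stay [-nasal].
[+nasal] positions on the surface: 5 6 8 10 11.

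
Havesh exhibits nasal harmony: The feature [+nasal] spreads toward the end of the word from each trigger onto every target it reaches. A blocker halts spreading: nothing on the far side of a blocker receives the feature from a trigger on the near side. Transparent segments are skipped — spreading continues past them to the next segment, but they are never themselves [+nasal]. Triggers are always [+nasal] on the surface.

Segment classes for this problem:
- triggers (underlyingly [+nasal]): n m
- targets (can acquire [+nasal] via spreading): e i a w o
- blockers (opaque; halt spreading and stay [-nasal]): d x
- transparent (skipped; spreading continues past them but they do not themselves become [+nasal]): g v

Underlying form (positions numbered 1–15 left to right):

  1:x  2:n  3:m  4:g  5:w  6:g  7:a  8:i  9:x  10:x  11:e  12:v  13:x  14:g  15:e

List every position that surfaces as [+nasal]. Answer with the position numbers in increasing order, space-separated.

From /n/ at 2 rightward: 3 /m/ is itself a trigger — this domain ends here.
From /m/ at 3 rightward: 4 /g/ transparent; 5 /w/ → [+nasal]; 6 /g/ transparent; 7 /a/ → [+nasal]; 8 /i/ → [+nasal]; 9 /x/ blocks.
Targets with no active source: positions 11 15 stay [-nasal].

2 3 5 7 8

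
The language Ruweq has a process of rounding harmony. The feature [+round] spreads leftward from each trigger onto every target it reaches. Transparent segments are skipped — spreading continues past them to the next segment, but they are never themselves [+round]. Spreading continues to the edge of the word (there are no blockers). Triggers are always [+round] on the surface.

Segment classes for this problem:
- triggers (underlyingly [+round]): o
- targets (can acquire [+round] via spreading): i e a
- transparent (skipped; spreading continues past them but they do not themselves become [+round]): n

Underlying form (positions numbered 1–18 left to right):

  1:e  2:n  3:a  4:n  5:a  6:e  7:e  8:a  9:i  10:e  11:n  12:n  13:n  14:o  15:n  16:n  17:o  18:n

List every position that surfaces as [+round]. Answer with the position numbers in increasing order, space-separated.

1 3 5 6 7 8 9 10 14 17

From /o/ at 14 leftward: 13 /n/ transparent; 12 /n/ transparent; 11 /n/ transparent; 10 /e/ → [+round]; 9 /i/ → [+round]; 8 /a/ → [+round]; 7 /e/ → [+round]; 6 /e/ → [+round]; 5 /a/ → [+round]; 4 /n/ transparent; 3 /a/ → [+round]; 2 /n/ transparent; 1 /e/ → [+round]; word edge.
From /o/ at 17 leftward: 16 /n/ transparent; 15 /n/ transparent; 14 /o/ is itself a trigger — this domain ends here.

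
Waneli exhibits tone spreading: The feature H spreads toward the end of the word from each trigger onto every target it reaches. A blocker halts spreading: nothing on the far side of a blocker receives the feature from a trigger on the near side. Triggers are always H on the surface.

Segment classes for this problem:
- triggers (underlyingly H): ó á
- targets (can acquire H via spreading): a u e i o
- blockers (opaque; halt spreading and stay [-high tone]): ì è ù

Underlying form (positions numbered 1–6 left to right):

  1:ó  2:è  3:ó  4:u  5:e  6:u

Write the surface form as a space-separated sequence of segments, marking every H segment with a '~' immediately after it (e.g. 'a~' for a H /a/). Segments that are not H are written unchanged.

From /ó/ at 1 rightward: 2 /è/ blocks.
From /ó/ at 3 rightward: 4 /u/ → H; 5 /e/ → H; 6 /u/ → H; word edge.
H positions on the surface: 1 3 4 5 6.

ó~ è ó~ u~ e~ u~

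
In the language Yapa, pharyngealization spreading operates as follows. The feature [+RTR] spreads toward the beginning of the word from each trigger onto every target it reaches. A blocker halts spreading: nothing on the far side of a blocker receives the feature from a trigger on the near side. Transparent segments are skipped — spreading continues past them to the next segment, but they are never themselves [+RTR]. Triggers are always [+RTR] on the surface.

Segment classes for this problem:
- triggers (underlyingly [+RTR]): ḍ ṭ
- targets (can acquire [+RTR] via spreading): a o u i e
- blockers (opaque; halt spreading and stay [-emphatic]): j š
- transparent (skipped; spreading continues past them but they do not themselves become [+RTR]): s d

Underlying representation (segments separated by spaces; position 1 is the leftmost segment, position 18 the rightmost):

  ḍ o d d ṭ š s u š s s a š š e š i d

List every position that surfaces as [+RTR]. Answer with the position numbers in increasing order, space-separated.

From /ḍ/ at 1 leftward: word edge.
From /ṭ/ at 5 leftward: 4 /d/ transparent; 3 /d/ transparent; 2 /o/ → [+RTR]; 1 /ḍ/ is itself a trigger — this domain ends here.
Targets with no active source: positions 8 12 15 17 stay [-emphatic].

1 2 5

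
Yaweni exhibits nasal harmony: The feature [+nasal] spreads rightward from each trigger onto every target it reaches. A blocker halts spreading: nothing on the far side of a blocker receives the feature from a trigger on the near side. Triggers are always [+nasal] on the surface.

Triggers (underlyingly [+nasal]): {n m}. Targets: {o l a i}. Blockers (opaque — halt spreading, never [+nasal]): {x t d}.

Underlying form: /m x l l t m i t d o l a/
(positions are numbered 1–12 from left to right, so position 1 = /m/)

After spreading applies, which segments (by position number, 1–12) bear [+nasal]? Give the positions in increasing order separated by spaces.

1 6 7

From /m/ at 1 rightward: 2 /x/ blocks.
From /m/ at 6 rightward: 7 /i/ → [+nasal]; 8 /t/ blocks.
Targets with no active source: positions 3 4 10 11 12 stay [-nasal].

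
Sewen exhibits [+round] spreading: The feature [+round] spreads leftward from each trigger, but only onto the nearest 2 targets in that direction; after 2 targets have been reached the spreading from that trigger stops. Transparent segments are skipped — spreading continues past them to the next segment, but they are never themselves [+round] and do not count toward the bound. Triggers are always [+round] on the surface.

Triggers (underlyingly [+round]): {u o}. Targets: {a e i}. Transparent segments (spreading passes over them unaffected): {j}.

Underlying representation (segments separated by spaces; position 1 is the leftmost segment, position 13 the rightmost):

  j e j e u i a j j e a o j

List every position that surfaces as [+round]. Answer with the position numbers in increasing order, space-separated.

2 4 5 10 11 12

From /u/ at 5 leftward: 4 /e/ → [+round]; 3 /j/ transparent; 2 /e/ → [+round]; bound reached.
From /o/ at 12 leftward: 11 /a/ → [+round]; 10 /e/ → [+round]; bound reached.
Targets with no active source: positions 6 7 stay [-round].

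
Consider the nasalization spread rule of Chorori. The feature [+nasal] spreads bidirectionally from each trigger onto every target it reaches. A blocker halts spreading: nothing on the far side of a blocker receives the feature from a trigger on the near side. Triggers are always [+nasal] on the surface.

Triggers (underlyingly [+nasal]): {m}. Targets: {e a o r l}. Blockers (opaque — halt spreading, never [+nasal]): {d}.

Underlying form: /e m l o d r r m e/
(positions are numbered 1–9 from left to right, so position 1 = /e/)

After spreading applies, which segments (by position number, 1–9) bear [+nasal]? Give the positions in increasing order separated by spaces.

1 2 3 4 6 7 8 9

From /m/ at 2 rightward: 3 /l/ → [+nasal]; 4 /o/ → [+nasal]; 5 /d/ blocks.
From /m/ at 2 leftward: 1 /e/ → [+nasal]; word edge.
From /m/ at 8 rightward: 9 /e/ → [+nasal]; word edge.
From /m/ at 8 leftward: 7 /r/ → [+nasal]; 6 /r/ → [+nasal]; 5 /d/ blocks.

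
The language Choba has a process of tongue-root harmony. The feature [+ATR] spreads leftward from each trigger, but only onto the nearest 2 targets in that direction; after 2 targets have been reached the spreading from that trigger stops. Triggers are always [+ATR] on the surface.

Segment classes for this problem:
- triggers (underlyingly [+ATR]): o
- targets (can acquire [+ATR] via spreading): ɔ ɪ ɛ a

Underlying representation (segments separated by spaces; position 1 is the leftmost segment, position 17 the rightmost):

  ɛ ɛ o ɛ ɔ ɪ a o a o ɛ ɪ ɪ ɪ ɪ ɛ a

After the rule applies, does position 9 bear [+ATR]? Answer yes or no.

From /o/ at 3 leftward: 2 /ɛ/ → [+ATR]; 1 /ɛ/ → [+ATR]; bound reached.
From /o/ at 8 leftward: 7 /a/ → [+ATR]; 6 /ɪ/ → [+ATR]; bound reached.
From /o/ at 10 leftward: 9 /a/ → [+ATR]; 8 /o/ is itself a trigger — this domain ends here.
Targets with no active source: positions 4 5 11 12 13 14 15 16 17 stay [-ATR].
[+ATR] positions on the surface: 1 2 3 6 7 8 9 10.

yes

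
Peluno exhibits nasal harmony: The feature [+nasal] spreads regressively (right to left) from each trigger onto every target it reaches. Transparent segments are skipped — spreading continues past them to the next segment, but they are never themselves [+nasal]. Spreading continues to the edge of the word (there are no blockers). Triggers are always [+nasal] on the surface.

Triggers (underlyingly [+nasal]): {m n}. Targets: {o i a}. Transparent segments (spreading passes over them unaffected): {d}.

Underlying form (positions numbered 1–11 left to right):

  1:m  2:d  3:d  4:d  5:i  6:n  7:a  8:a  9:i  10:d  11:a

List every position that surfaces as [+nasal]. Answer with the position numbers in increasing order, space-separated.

From /m/ at 1 leftward: word edge.
From /n/ at 6 leftward: 5 /i/ → [+nasal]; 4 /d/ transparent; 3 /d/ transparent; 2 /d/ transparent; 1 /m/ is itself a trigger — this domain ends here.
Targets with no active source: positions 7 8 9 11 stay [-nasal].

1 5 6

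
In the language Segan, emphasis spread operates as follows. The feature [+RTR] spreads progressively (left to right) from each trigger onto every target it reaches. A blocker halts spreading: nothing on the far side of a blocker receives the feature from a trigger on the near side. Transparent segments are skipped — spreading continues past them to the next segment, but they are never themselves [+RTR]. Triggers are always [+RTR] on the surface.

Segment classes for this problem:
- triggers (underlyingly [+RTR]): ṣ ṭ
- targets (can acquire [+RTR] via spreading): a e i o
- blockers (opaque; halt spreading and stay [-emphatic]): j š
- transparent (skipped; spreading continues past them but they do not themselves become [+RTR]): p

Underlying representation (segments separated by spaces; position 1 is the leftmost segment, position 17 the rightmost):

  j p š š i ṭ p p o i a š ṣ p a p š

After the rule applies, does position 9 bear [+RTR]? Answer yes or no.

From /ṭ/ at 6 rightward: 7 /p/ transparent; 8 /p/ transparent; 9 /o/ → [+RTR]; 10 /i/ → [+RTR]; 11 /a/ → [+RTR]; 12 /š/ blocks.
From /ṣ/ at 13 rightward: 14 /p/ transparent; 15 /a/ → [+RTR]; 16 /p/ transparent; 17 /š/ blocks.
Target with no active source: position 5 stays [-emphatic].
[+RTR] positions on the surface: 6 9 10 11 13 15.

yes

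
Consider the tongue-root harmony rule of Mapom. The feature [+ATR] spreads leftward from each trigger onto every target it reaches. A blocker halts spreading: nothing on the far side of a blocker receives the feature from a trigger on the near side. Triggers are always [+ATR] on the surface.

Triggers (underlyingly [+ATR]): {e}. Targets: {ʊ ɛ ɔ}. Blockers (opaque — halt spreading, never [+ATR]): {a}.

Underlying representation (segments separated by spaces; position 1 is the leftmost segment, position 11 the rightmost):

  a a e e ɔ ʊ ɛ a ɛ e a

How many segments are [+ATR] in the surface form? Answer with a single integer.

4

From /e/ at 3 leftward: 2 /a/ blocks.
From /e/ at 4 leftward: 3 /e/ is itself a trigger — this domain ends here.
From /e/ at 10 leftward: 9 /ɛ/ → [+ATR]; 8 /a/ blocks.
Targets with no active source: positions 5 6 7 stay [-ATR].
[+ATR] positions on the surface: 3 4 9 10.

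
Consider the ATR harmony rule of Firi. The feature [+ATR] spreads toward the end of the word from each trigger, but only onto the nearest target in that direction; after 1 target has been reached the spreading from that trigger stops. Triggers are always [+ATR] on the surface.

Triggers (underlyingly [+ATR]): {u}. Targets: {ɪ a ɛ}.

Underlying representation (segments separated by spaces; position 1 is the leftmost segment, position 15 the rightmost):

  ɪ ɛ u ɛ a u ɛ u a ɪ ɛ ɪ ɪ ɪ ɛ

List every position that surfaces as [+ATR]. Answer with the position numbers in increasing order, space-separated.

3 4 6 7 8 9

From /u/ at 3 rightward: 4 /ɛ/ → [+ATR]; bound reached.
From /u/ at 6 rightward: 7 /ɛ/ → [+ATR]; bound reached.
From /u/ at 8 rightward: 9 /a/ → [+ATR]; bound reached.
Targets with no active source: positions 1 2 5 10 11 12 13 14 15 stay [-ATR].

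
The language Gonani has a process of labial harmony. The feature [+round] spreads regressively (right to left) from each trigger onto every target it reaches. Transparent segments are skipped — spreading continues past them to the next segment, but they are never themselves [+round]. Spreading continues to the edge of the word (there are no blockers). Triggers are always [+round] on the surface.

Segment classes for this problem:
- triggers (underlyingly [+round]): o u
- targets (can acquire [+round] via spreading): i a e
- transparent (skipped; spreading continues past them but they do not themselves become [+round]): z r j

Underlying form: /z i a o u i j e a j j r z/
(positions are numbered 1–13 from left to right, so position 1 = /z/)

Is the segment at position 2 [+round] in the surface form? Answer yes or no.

yes

From /o/ at 4 leftward: 3 /a/ → [+round]; 2 /i/ → [+round]; 1 /z/ transparent; word edge.
From /u/ at 5 leftward: 4 /o/ is itself a trigger — this domain ends here.
Targets with no active source: positions 6 8 9 stay [-round].
[+round] positions on the surface: 2 3 4 5.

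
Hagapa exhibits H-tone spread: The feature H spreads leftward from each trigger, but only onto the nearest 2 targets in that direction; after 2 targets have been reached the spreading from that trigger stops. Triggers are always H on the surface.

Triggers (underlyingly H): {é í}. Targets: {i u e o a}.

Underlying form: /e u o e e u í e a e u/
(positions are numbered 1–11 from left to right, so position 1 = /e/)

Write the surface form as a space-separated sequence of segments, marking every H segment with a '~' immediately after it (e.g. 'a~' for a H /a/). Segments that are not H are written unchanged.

From /í/ at 7 leftward: 6 /u/ → H; 5 /e/ → H; bound reached.
Targets with no active source: positions 1 2 3 4 8 9 10 11 stay [-high tone].
H positions on the surface: 5 6 7.

e u o e e~ u~ í~ e a e u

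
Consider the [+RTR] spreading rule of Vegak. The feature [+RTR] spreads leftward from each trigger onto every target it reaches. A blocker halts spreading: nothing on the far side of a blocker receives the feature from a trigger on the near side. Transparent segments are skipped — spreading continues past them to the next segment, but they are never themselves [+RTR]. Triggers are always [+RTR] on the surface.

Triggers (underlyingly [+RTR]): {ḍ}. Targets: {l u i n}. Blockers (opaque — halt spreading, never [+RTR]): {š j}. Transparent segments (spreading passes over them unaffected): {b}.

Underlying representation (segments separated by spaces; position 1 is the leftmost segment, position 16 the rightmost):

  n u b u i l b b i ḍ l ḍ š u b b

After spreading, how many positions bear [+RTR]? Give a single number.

From /ḍ/ at 10 leftward: 9 /i/ → [+RTR]; 8 /b/ transparent; 7 /b/ transparent; 6 /l/ → [+RTR]; 5 /i/ → [+RTR]; 4 /u/ → [+RTR]; 3 /b/ transparent; 2 /u/ → [+RTR]; 1 /n/ → [+RTR]; word edge.
From /ḍ/ at 12 leftward: 11 /l/ → [+RTR]; 10 /ḍ/ is itself a trigger — this domain ends here.
Target with no active source: position 14 stays [-emphatic].
[+RTR] positions on the surface: 1 2 4 5 6 9 10 11 12.

9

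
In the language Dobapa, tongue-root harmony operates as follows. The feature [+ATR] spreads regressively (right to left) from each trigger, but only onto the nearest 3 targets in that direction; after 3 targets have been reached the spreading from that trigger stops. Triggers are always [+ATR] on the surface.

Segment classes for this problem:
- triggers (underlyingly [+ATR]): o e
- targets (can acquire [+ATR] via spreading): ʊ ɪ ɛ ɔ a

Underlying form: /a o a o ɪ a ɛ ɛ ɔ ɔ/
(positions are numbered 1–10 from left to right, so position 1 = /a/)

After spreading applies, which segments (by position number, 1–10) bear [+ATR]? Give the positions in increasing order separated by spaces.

From /o/ at 2 leftward: 1 /a/ → [+ATR]; word edge.
From /o/ at 4 leftward: 3 /a/ → [+ATR]; 2 /o/ is itself a trigger — this domain ends here.
Targets with no active source: positions 5 6 7 8 9 10 stay [-ATR].

1 2 3 4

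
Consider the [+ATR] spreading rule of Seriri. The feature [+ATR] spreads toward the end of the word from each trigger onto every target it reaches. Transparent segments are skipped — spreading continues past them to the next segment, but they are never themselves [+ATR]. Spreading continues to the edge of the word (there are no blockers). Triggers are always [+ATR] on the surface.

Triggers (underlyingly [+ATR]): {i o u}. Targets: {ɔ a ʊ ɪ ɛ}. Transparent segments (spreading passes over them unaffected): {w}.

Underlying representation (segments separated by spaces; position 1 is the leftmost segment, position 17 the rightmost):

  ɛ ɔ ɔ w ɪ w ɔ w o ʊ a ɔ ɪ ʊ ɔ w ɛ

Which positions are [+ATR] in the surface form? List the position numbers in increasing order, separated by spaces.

9 10 11 12 13 14 15 17

From /o/ at 9 rightward: 10 /ʊ/ → [+ATR]; 11 /a/ → [+ATR]; 12 /ɔ/ → [+ATR]; 13 /ɪ/ → [+ATR]; 14 /ʊ/ → [+ATR]; 15 /ɔ/ → [+ATR]; 16 /w/ transparent; 17 /ɛ/ → [+ATR]; word edge.
Targets with no active source: positions 1 2 3 5 7 stay [-ATR].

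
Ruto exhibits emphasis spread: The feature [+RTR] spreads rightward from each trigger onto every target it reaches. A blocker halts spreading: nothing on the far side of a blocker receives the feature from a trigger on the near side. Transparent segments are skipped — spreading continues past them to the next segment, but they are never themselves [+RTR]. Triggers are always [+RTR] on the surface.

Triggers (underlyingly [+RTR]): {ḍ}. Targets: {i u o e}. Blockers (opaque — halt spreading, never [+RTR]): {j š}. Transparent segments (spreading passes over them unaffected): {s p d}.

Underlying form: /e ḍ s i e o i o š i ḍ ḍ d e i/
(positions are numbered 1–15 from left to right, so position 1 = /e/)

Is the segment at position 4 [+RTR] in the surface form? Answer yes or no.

From /ḍ/ at 2 rightward: 3 /s/ transparent; 4 /i/ → [+RTR]; 5 /e/ → [+RTR]; 6 /o/ → [+RTR]; 7 /i/ → [+RTR]; 8 /o/ → [+RTR]; 9 /š/ blocks.
From /ḍ/ at 11 rightward: 12 /ḍ/ is itself a trigger — this domain ends here.
From /ḍ/ at 12 rightward: 13 /d/ transparent; 14 /e/ → [+RTR]; 15 /i/ → [+RTR]; word edge.
Targets with no active source: positions 1 10 stay [-emphatic].
[+RTR] positions on the surface: 2 4 5 6 7 8 11 12 14 15.

yes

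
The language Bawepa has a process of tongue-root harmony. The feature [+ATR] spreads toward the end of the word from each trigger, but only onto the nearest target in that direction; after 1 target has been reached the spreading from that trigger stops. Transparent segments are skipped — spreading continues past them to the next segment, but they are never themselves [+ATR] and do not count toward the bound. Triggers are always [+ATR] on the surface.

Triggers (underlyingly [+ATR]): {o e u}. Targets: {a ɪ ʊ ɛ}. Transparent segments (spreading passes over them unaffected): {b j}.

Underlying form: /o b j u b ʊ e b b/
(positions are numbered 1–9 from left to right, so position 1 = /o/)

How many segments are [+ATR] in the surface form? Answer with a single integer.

From /o/ at 1 rightward: 2 /b/ transparent; 3 /j/ transparent; 4 /u/ is itself a trigger — this domain ends here.
From /u/ at 4 rightward: 5 /b/ transparent; 6 /ʊ/ → [+ATR]; bound reached.
From /e/ at 7 rightward: 8 /b/ transparent; 9 /b/ transparent; word edge.
[+ATR] positions on the surface: 1 4 6 7.

4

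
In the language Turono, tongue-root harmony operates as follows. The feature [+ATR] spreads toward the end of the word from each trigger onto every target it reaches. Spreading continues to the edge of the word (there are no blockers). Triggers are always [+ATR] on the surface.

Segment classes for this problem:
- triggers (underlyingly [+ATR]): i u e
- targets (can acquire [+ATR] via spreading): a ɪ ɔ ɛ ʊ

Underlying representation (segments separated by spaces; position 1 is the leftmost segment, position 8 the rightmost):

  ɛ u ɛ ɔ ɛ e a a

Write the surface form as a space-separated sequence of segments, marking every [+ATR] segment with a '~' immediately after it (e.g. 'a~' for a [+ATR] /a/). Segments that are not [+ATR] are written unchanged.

From /u/ at 2 rightward: 3 /ɛ/ → [+ATR]; 4 /ɔ/ → [+ATR]; 5 /ɛ/ → [+ATR]; 6 /e/ is itself a trigger — this domain ends here.
From /e/ at 6 rightward: 7 /a/ → [+ATR]; 8 /a/ → [+ATR]; word edge.
Target with no active source: position 1 stays [-ATR].
[+ATR] positions on the surface: 2 3 4 5 6 7 8.

ɛ u~ ɛ~ ɔ~ ɛ~ e~ a~ a~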